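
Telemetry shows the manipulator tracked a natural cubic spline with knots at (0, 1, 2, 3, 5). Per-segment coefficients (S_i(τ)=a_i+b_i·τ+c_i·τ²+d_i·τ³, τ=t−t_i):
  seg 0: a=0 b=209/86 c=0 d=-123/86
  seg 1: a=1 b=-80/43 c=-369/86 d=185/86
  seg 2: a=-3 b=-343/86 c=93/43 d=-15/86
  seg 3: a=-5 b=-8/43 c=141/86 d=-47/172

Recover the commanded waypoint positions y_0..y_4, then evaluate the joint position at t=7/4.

y_0 = S_0(0) = a_0 = 0
y_1 = S_1(0) = a_1 = 1
y_2 = S_2(0) = a_2 = -3
y_3 = S_3(0) = a_3 = -5
y_4 = S_3(2) = -1
t_q=7/4 is in segment 1 (τ=3/4); S_1(τ)=-10465/5504

y_0=0 y_1=1 y_2=-3 y_3=-5 y_4=-1
S(7/4) = -10465/5504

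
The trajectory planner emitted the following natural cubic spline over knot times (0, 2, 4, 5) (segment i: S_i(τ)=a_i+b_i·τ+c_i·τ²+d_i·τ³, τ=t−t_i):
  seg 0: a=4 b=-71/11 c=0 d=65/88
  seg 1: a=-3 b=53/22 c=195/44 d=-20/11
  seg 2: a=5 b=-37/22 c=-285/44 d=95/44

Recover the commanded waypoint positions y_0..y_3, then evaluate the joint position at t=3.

y_0 = S_0(0) = a_0 = 4
y_1 = S_1(0) = a_1 = -3
y_2 = S_2(0) = a_2 = 5
y_3 = S_2(1) = -1
t_q=3 is in segment 1 (τ=1); S_1(τ)=89/44

y_0=4 y_1=-3 y_2=5 y_3=-1
S(3) = 89/44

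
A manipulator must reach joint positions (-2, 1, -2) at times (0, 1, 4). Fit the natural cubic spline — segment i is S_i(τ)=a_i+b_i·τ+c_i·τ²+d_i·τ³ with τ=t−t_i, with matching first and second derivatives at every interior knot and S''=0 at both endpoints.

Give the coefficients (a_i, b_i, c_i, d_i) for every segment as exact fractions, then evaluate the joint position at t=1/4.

  seg 0: a=-2 b=7/2 c=0 d=-1/2
  seg 1: a=1 b=2 c=-3/2 d=1/6
S(1/4) = -145/128

Δ: Δ0=3, Δ1=-1
row 1: diag=8, rhs=-24; c'=3/8, d'=-3
back: M1=-3
M: M0=0, M1=-3, M2=0
seg 0: a=-2, c=M0/2=0, d=(M1−M0)/(6·1)=-1/2, b=Δ0−h0·(2M0+M1)/6=7/2
seg 1: a=1, c=M1/2=-3/2, d=(M2−M1)/(6·3)=1/6, b=Δ1−h1·(2M1+M2)/6=2
t_q=1/4 → seg 0, τ=1/4; S=-2+7/2·τ+0·τ²+-1/2·τ³=-145/128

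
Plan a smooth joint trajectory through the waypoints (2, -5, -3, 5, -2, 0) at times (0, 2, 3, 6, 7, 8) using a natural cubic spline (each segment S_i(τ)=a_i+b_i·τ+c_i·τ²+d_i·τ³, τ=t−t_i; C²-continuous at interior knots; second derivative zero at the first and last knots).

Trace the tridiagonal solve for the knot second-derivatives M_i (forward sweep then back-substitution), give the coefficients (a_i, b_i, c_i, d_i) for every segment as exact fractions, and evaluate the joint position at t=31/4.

  seg 0: a=2 b=-38089/7446 c=0 d=3007/7446
  seg 1: a=-5 b=-2005/7446 c=3007/1241 d=-1145/7446
  seg 2: a=-3 b=15322/3723 c=4869/2482 d=-18203/22338
  seg 3: a=5 b=-45541/7446 c=-6667/1241 d=33421/7446
  seg 4: a=-2 b=-12641/3723 c=20087/2482 d=-20087/7446
S(31/4) = -179859/158848

Δ: Δ0=-7/2, Δ1=2, Δ2=8/3, Δ3=-7, Δ4=2
row 1: diag=6, rhs=33; c'=1/6, d'=11/2
row 2: denom=8−1·1/6=47/6; d'=(4−1·11/2)/(47/6)=-9/47
row 3: denom=8−3·18/47=322/47; d'=(-58−3·-9/47)/(322/47)=-2699/322
row 4: denom=4−1·47/322=1241/322; d'=(54−1·-2699/322)/(1241/322)=20087/1241
back: M4=20087/1241
back: M3=-2699/322−47/322·20087/1241=-13334/1241
back: M2=-9/47−18/47·-13334/1241=4869/1241
back: M1=11/2−1/6·4869/1241=6014/1241
M: M0=0, M1=6014/1241, M2=4869/1241, M3=-13334/1241, M4=20087/1241, M5=0
seg 0: a=2, c=M0/2=0, d=(M1−M0)/(6·2)=3007/7446, b=Δ0−h0·(2M0+M1)/6=-38089/7446
seg 1: a=-5, c=M1/2=3007/1241, d=(M2−M1)/(6·1)=-1145/7446, b=Δ1−h1·(2M1+M2)/6=-2005/7446
seg 2: a=-3, c=M2/2=4869/2482, d=(M3−M2)/(6·3)=-18203/22338, b=Δ2−h2·(2M2+M3)/6=15322/3723
seg 3: a=5, c=M3/2=-6667/1241, d=(M4−M3)/(6·1)=33421/7446, b=Δ3−h3·(2M3+M4)/6=-45541/7446
seg 4: a=-2, c=M4/2=20087/2482, d=(M5−M4)/(6·1)=-20087/7446, b=Δ4−h4·(2M4+M5)/6=-12641/3723
t_q=31/4 → seg 4, τ=3/4; S=-2+-12641/3723·τ+20087/2482·τ²+-20087/7446·τ³=-179859/158848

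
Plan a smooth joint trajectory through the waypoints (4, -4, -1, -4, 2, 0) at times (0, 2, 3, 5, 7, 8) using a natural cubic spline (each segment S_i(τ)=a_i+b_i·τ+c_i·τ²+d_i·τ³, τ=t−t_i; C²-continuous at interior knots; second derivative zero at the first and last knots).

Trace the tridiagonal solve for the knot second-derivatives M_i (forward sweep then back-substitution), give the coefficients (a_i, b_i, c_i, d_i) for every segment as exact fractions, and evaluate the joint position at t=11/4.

Δ: Δ0=-4, Δ1=3, Δ2=-3/2, Δ3=3, Δ4=-2
row 1: diag=6, rhs=42; c'=1/6, d'=7
row 2: denom=6−1·1/6=35/6; d'=(-27−1·7)/(35/6)=-204/35
row 3: denom=8−2·12/35=256/35; d'=(27−2·-204/35)/(256/35)=1353/256
row 4: denom=6−2·35/128=349/64; d'=(-30−2·1353/256)/(349/64)=-5193/698
back: M4=-5193/698
back: M3=1353/256−35/128·-5193/698=5109/698
back: M2=-204/35−12/35·5109/698=-2910/349
back: M1=7−1/6·-2910/349=2928/349
M: M0=0, M1=2928/349, M2=-2910/349, M3=5109/698, M4=-5193/698, M5=0
seg 0: a=4, c=M0/2=0, d=(M1−M0)/(6·2)=244/349, b=Δ0−h0·(2M0+M1)/6=-2372/349
seg 1: a=-4, c=M1/2=1464/349, d=(M2−M1)/(6·1)=-973/349, b=Δ1−h1·(2M1+M2)/6=556/349
seg 2: a=-1, c=M2/2=-1455/349, d=(M3−M2)/(6·2)=3643/2792, b=Δ2−h2·(2M2+M3)/6=565/349
seg 3: a=-4, c=M3/2=5109/1396, d=(M4−M3)/(6·2)=-1717/1396, b=Δ3−h3·(2M3+M4)/6=419/698
seg 4: a=2, c=M4/2=-5193/1396, d=(M5−M4)/(6·1)=1731/1396, b=Δ4−h4·(2M4+M5)/6=335/698
t_q=11/4 → seg 1, τ=3/4; S=-4+556/349·τ+1464/349·τ²+-973/349·τ³=-36223/22336

  seg 0: a=4 b=-2372/349 c=0 d=244/349
  seg 1: a=-4 b=556/349 c=1464/349 d=-973/349
  seg 2: a=-1 b=565/349 c=-1455/349 d=3643/2792
  seg 3: a=-4 b=419/698 c=5109/1396 d=-1717/1396
  seg 4: a=2 b=335/698 c=-5193/1396 d=1731/1396
S(11/4) = -36223/22336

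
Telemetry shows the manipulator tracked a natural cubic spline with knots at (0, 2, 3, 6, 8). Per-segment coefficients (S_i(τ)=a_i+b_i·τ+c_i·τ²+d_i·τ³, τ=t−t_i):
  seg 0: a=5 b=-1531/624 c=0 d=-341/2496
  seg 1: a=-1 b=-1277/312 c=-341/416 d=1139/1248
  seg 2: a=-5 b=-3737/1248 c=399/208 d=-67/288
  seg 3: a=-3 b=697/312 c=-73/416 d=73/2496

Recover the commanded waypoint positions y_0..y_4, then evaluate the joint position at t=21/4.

y_0=5 y_1=-1 y_2=-5 y_3=-3 y_4=1
S(21/4) = -124495/26624

y_0 = S_0(0) = a_0 = 5
y_1 = S_1(0) = a_1 = -1
y_2 = S_2(0) = a_2 = -5
y_3 = S_3(0) = a_3 = -3
y_4 = S_3(2) = 1
t_q=21/4 is in segment 2 (τ=9/4); S_2(τ)=-124495/26624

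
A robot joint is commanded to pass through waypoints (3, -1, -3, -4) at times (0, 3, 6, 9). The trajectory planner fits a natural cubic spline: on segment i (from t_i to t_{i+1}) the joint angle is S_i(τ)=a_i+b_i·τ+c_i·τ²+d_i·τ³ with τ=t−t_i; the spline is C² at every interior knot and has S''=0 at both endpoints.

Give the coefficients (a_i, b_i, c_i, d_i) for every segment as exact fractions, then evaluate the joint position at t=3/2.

  seg 0: a=3 b=-67/45 c=0 d=7/405
  seg 1: a=-1 b=-46/45 c=7/45 d=-1/81
  seg 2: a=-3 b=-19/45 c=2/45 d=-2/405
S(3/2) = 33/40

Δ: Δ0=-4/3, Δ1=-2/3, Δ2=-1/3
row 1: diag=12, rhs=4; c'=1/4, d'=1/3
row 2: denom=12−3·1/4=45/4; d'=(2−3·1/3)/(45/4)=4/45
back: M2=4/45
back: M1=1/3−1/4·4/45=14/45
M: M0=0, M1=14/45, M2=4/45, M3=0
seg 0: a=3, c=M0/2=0, d=(M1−M0)/(6·3)=7/405, b=Δ0−h0·(2M0+M1)/6=-67/45
seg 1: a=-1, c=M1/2=7/45, d=(M2−M1)/(6·3)=-1/81, b=Δ1−h1·(2M1+M2)/6=-46/45
seg 2: a=-3, c=M2/2=2/45, d=(M3−M2)/(6·3)=-2/405, b=Δ2−h2·(2M2+M3)/6=-19/45
t_q=3/2 → seg 0, τ=3/2; S=3+-67/45·τ+0·τ²+7/405·τ³=33/40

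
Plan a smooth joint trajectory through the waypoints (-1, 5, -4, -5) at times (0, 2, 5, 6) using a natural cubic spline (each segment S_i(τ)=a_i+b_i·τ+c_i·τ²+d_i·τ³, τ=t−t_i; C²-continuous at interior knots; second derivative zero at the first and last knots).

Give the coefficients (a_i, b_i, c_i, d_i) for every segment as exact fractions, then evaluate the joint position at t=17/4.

Δ: Δ0=3, Δ1=-3, Δ2=-1
row 1: diag=10, rhs=-36; c'=3/10, d'=-18/5
row 2: denom=8−3·3/10=71/10; d'=(12−3·-18/5)/(71/10)=228/71
back: M2=228/71
back: M1=-18/5−3/10·228/71=-324/71
M: M0=0, M1=-324/71, M2=228/71, M3=0
seg 0: a=-1, c=M0/2=0, d=(M1−M0)/(6·2)=-27/71, b=Δ0−h0·(2M0+M1)/6=321/71
seg 1: a=5, c=M1/2=-162/71, d=(M2−M1)/(6·3)=92/213, b=Δ1−h1·(2M1+M2)/6=-3/71
seg 2: a=-4, c=M2/2=114/71, d=(M3−M2)/(6·1)=-38/71, b=Δ2−h2·(2M2+M3)/6=-147/71
t_q=17/4 → seg 1, τ=9/4; S=5+-3/71·τ+-162/71·τ²+92/213·τ³=-1961/1136

  seg 0: a=-1 b=321/71 c=0 d=-27/71
  seg 1: a=5 b=-3/71 c=-162/71 d=92/213
  seg 2: a=-4 b=-147/71 c=114/71 d=-38/71
S(17/4) = -1961/1136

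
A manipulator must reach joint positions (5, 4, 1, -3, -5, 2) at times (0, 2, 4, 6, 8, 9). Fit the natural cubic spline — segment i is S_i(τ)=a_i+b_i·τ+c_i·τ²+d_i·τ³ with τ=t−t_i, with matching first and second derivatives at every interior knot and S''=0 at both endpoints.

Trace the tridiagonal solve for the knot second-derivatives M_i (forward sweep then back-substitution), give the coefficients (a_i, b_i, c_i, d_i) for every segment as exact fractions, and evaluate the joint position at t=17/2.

  seg 0: a=5 b=-4/17 c=0 d=-9/136
  seg 1: a=4 b=-35/34 c=-27/68 d=11/136
  seg 2: a=1 b=-28/17 c=3/34 d=-9/68
  seg 3: a=-3 b=-49/17 c=-12/17 d=14/17
  seg 4: a=-5 b=71/17 c=72/17 d=-24/17
S(17/2) = -69/34

Δ: Δ0=-1/2, Δ1=-3/2, Δ2=-2, Δ3=-1, Δ4=7
row 1: diag=8, rhs=-6; c'=1/4, d'=-3/4
row 2: denom=8−2·1/4=15/2; d'=(-3−2·-3/4)/(15/2)=-1/5
row 3: denom=8−2·4/15=112/15; d'=(6−2·-1/5)/(112/15)=6/7
row 4: denom=6−2·15/56=153/28; d'=(48−2·6/7)/(153/28)=144/17
back: M4=144/17
back: M3=6/7−15/56·144/17=-24/17
back: M2=-1/5−4/15·-24/17=3/17
back: M1=-3/4−1/4·3/17=-27/34
M: M0=0, M1=-27/34, M2=3/17, M3=-24/17, M4=144/17, M5=0
seg 0: a=5, c=M0/2=0, d=(M1−M0)/(6·2)=-9/136, b=Δ0−h0·(2M0+M1)/6=-4/17
seg 1: a=4, c=M1/2=-27/68, d=(M2−M1)/(6·2)=11/136, b=Δ1−h1·(2M1+M2)/6=-35/34
seg 2: a=1, c=M2/2=3/34, d=(M3−M2)/(6·2)=-9/68, b=Δ2−h2·(2M2+M3)/6=-28/17
seg 3: a=-3, c=M3/2=-12/17, d=(M4−M3)/(6·2)=14/17, b=Δ3−h3·(2M3+M4)/6=-49/17
seg 4: a=-5, c=M4/2=72/17, d=(M5−M4)/(6·1)=-24/17, b=Δ4−h4·(2M4+M5)/6=71/17
t_q=17/2 → seg 4, τ=1/2; S=-5+71/17·τ+72/17·τ²+-24/17·τ³=-69/34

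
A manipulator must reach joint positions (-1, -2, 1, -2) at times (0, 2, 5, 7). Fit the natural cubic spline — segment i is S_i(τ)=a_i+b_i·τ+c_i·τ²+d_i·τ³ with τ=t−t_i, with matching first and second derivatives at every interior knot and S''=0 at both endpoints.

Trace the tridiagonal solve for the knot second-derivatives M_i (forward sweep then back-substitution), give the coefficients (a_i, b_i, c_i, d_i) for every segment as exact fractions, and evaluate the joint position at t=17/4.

  seg 0: a=-1 b=-181/182 c=0 d=45/364
  seg 1: a=-2 b=89/182 c=135/182 d=-4/21
  seg 2: a=1 b=-37/182 c=-177/182 d=59/364
S(17/4) = 1997/2912

Δ: Δ0=-1/2, Δ1=1, Δ2=-3/2
row 1: diag=10, rhs=9; c'=3/10, d'=9/10
row 2: denom=10−3·3/10=91/10; d'=(-15−3·9/10)/(91/10)=-177/91
back: M2=-177/91
back: M1=9/10−3/10·-177/91=135/91
M: M0=0, M1=135/91, M2=-177/91, M3=0
seg 0: a=-1, c=M0/2=0, d=(M1−M0)/(6·2)=45/364, b=Δ0−h0·(2M0+M1)/6=-181/182
seg 1: a=-2, c=M1/2=135/182, d=(M2−M1)/(6·3)=-4/21, b=Δ1−h1·(2M1+M2)/6=89/182
seg 2: a=1, c=M2/2=-177/182, d=(M3−M2)/(6·2)=59/364, b=Δ2−h2·(2M2+M3)/6=-37/182
t_q=17/4 → seg 1, τ=9/4; S=-2+89/182·τ+135/182·τ²+-4/21·τ³=1997/2912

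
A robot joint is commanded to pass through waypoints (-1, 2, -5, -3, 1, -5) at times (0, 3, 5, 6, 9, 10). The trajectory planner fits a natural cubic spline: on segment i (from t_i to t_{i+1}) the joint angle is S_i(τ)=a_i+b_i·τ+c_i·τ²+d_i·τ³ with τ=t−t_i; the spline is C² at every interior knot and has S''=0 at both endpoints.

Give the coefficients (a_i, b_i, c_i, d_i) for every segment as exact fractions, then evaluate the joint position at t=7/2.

  seg 0: a=-1 b=4531/1500 c=0 d=-3031/13500
  seg 1: a=2 b=-2281/750 c=-3031/1500 d=2687/3000
  seg 2: a=-5 b=-47/125 c=503/150 d=-733/750
  seg 3: a=-3 b=2549/750 c=158/375 d=-2497/6750
  seg 4: a=1 b=-1523/375 c=-727/250 d=727/750
S(7/2) = 689/8000

Δ: Δ0=1, Δ1=-7/2, Δ2=2, Δ3=4/3, Δ4=-6
row 1: diag=10, rhs=-27; c'=1/5, d'=-27/10
row 2: denom=6−2·1/5=28/5; d'=(33−2·-27/10)/(28/5)=48/7
row 3: denom=8−1·5/28=219/28; d'=(-4−1·48/7)/(219/28)=-304/219
row 4: denom=8−3·28/73=500/73; d'=(-44−3·-304/219)/(500/73)=-727/125
back: M4=-727/125
back: M3=-304/219−28/73·-727/125=316/375
back: M2=48/7−5/28·316/375=503/75
back: M1=-27/10−1/5·503/75=-3031/750
M: M0=0, M1=-3031/750, M2=503/75, M3=316/375, M4=-727/125, M5=0
seg 0: a=-1, c=M0/2=0, d=(M1−M0)/(6·3)=-3031/13500, b=Δ0−h0·(2M0+M1)/6=4531/1500
seg 1: a=2, c=M1/2=-3031/1500, d=(M2−M1)/(6·2)=2687/3000, b=Δ1−h1·(2M1+M2)/6=-2281/750
seg 2: a=-5, c=M2/2=503/150, d=(M3−M2)/(6·1)=-733/750, b=Δ2−h2·(2M2+M3)/6=-47/125
seg 3: a=-3, c=M3/2=158/375, d=(M4−M3)/(6·3)=-2497/6750, b=Δ3−h3·(2M3+M4)/6=2549/750
seg 4: a=1, c=M4/2=-727/250, d=(M5−M4)/(6·1)=727/750, b=Δ4−h4·(2M4+M5)/6=-1523/375
t_q=7/2 → seg 1, τ=1/2; S=2+-2281/750·τ+-3031/1500·τ²+2687/3000·τ³=689/8000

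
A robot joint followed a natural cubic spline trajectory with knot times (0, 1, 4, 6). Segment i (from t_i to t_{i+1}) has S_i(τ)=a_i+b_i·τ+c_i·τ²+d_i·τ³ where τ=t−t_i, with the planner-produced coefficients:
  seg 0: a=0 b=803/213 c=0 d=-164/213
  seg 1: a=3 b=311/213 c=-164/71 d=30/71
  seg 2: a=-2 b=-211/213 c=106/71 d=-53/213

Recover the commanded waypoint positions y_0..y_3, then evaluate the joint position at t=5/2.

y_0 = S_0(0) = a_0 = 0
y_1 = S_1(0) = a_1 = 3
y_2 = S_2(0) = a_2 = -2
y_3 = S_2(2) = 0
t_q=5/2 is in segment 1 (τ=3/2); S_1(τ)=403/284

y_0=0 y_1=3 y_2=-2 y_3=0
S(5/2) = 403/284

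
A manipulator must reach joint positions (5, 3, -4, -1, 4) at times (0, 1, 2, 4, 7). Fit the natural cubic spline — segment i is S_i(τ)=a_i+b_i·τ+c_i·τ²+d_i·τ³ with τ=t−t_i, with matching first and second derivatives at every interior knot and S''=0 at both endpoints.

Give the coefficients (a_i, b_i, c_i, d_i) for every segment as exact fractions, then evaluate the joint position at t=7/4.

Δ: Δ0=-2, Δ1=-7, Δ2=3/2, Δ3=5/3
row 1: diag=4, rhs=-30; c'=1/4, d'=-15/2
row 2: denom=6−1·1/4=23/4; d'=(51−1·-15/2)/(23/4)=234/23
row 3: denom=10−2·8/23=214/23; d'=(1−2·234/23)/(214/23)=-445/214
back: M3=-445/214
back: M2=234/23−8/23·-445/214=1166/107
back: M1=-15/2−1/4·1166/107=-1094/107
M: M0=0, M1=-1094/107, M2=1166/107, M3=-445/214, M4=0
seg 0: a=5, c=M0/2=0, d=(M1−M0)/(6·1)=-547/321, b=Δ0−h0·(2M0+M1)/6=-95/321
seg 1: a=3, c=M1/2=-547/107, d=(M2−M1)/(6·1)=1130/321, b=Δ1−h1·(2M1+M2)/6=-1736/321
seg 2: a=-4, c=M2/2=583/107, d=(M3−M2)/(6·2)=-2777/2568, b=Δ2−h2·(2M2+M3)/6=-1628/321
seg 3: a=-1, c=M3/2=-445/428, d=(M4−M3)/(6·3)=445/3852, b=Δ3−h3·(2M3+M4)/6=2405/642
t_q=7/4 → seg 1, τ=3/4; S=3+-1736/321·τ+-547/107·τ²+1130/321·τ³=-8377/3424

  seg 0: a=5 b=-95/321 c=0 d=-547/321
  seg 1: a=3 b=-1736/321 c=-547/107 d=1130/321
  seg 2: a=-4 b=-1628/321 c=583/107 d=-2777/2568
  seg 3: a=-1 b=2405/642 c=-445/428 d=445/3852
S(7/4) = -8377/3424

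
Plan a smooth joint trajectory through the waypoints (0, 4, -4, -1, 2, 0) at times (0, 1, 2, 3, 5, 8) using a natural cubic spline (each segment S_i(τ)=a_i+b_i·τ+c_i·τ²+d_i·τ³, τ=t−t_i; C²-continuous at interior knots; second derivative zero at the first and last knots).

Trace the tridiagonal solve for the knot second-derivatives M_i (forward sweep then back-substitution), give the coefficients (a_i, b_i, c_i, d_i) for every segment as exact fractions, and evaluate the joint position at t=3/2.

  seg 0: a=0 b=1199/150 c=0 d=-599/150
  seg 1: a=4 b=-299/75 c=-599/50 d=239/30
  seg 2: a=-4 b=-607/150 c=298/25 d=-731/150
  seg 3: a=-1 b=388/75 c=-27/10 d=259/600
  seg 4: a=2 b=-67/150 c=-11/100 d=11/900
S(3/2) = 3/400

Δ: Δ0=4, Δ1=-8, Δ2=3, Δ3=3/2, Δ4=-2/3
row 1: diag=4, rhs=-72; c'=1/4, d'=-18
row 2: denom=4−1·1/4=15/4; d'=(66−1·-18)/(15/4)=112/5
row 3: denom=6−1·4/15=86/15; d'=(-9−1·112/5)/(86/15)=-471/86
row 4: denom=10−2·15/43=400/43; d'=(-13−2·-471/86)/(400/43)=-11/50
back: M4=-11/50
back: M3=-471/86−15/43·-11/50=-27/5
back: M2=112/5−4/15·-27/5=596/25
back: M1=-18−1/4·596/25=-599/25
M: M0=0, M1=-599/25, M2=596/25, M3=-27/5, M4=-11/50, M5=0
seg 0: a=0, c=M0/2=0, d=(M1−M0)/(6·1)=-599/150, b=Δ0−h0·(2M0+M1)/6=1199/150
seg 1: a=4, c=M1/2=-599/50, d=(M2−M1)/(6·1)=239/30, b=Δ1−h1·(2M1+M2)/6=-299/75
seg 2: a=-4, c=M2/2=298/25, d=(M3−M2)/(6·1)=-731/150, b=Δ2−h2·(2M2+M3)/6=-607/150
seg 3: a=-1, c=M3/2=-27/10, d=(M4−M3)/(6·2)=259/600, b=Δ3−h3·(2M3+M4)/6=388/75
seg 4: a=2, c=M4/2=-11/100, d=(M5−M4)/(6·3)=11/900, b=Δ4−h4·(2M4+M5)/6=-67/150
t_q=3/2 → seg 1, τ=1/2; S=4+-299/75·τ+-599/50·τ²+239/30·τ³=3/400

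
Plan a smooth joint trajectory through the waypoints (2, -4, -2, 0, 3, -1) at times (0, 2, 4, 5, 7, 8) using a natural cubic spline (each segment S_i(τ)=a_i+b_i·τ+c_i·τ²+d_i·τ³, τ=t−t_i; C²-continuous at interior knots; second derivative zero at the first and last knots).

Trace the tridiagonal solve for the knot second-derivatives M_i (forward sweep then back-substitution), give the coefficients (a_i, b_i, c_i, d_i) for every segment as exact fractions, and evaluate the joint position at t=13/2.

Δ: Δ0=-3, Δ1=1, Δ2=2, Δ3=3/2, Δ4=-4
row 1: diag=8, rhs=24; c'=1/4, d'=3
row 2: denom=6−2·1/4=11/2; d'=(6−2·3)/(11/2)=0
row 3: denom=6−1·2/11=64/11; d'=(-3−1·0)/(64/11)=-33/64
row 4: denom=6−2·11/32=85/16; d'=(-33−2·-33/64)/(85/16)=-1023/170
back: M4=-1023/170
back: M3=-33/64−11/32·-1023/170=132/85
back: M2=0−2/11·132/85=-24/85
back: M1=3−1/4·-24/85=261/85
M: M0=0, M1=261/85, M2=-24/85, M3=132/85, M4=-1023/170, M5=0
seg 0: a=2, c=M0/2=0, d=(M1−M0)/(6·2)=87/340, b=Δ0−h0·(2M0+M1)/6=-342/85
seg 1: a=-4, c=M1/2=261/170, d=(M2−M1)/(6·2)=-19/68, b=Δ1−h1·(2M1+M2)/6=-81/85
seg 2: a=-2, c=M2/2=-12/85, d=(M3−M2)/(6·1)=26/85, b=Δ2−h2·(2M2+M3)/6=156/85
seg 3: a=0, c=M3/2=66/85, d=(M4−M3)/(6·2)=-429/680, b=Δ3−h3·(2M3+M4)/6=42/17
seg 4: a=3, c=M4/2=-1023/340, d=(M5−M4)/(6·1)=341/340, b=Δ4−h4·(2M4+M5)/6=-339/170
t_q=13/2 → seg 3, τ=3/2; S=0+42/17·τ+66/85·τ²+-429/680·τ³=18081/5440

  seg 0: a=2 b=-342/85 c=0 d=87/340
  seg 1: a=-4 b=-81/85 c=261/170 d=-19/68
  seg 2: a=-2 b=156/85 c=-12/85 d=26/85
  seg 3: a=0 b=42/17 c=66/85 d=-429/680
  seg 4: a=3 b=-339/170 c=-1023/340 d=341/340
S(13/2) = 18081/5440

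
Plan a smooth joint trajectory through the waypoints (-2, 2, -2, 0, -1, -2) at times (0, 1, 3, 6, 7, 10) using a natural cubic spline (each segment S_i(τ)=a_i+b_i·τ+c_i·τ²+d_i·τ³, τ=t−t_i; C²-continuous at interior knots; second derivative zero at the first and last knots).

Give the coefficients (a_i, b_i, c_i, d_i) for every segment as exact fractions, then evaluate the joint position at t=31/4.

Δ: Δ0=4, Δ1=-2, Δ2=2/3, Δ3=-1, Δ4=-1/3
row 1: diag=6, rhs=-36; c'=1/3, d'=-6
row 2: denom=10−2·1/3=28/3; d'=(16−2·-6)/(28/3)=3
row 3: denom=8−3·9/28=197/28; d'=(-10−3·3)/(197/28)=-532/197
row 4: denom=8−1·28/197=1548/197; d'=(4−1·-532/197)/(1548/197)=110/129
back: M4=110/129
back: M3=-532/197−28/197·110/129=-364/129
back: M2=3−9/28·-364/129=168/43
back: M1=-6−1/3·168/43=-314/43
M: M0=0, M1=-314/43, M2=168/43, M3=-364/129, M4=110/129, M5=0
seg 0: a=-2, c=M0/2=0, d=(M1−M0)/(6·1)=-157/129, b=Δ0−h0·(2M0+M1)/6=673/129
seg 1: a=2, c=M1/2=-157/43, d=(M2−M1)/(6·2)=241/258, b=Δ1−h1·(2M1+M2)/6=202/129
seg 2: a=-2, c=M2/2=84/43, d=(M3−M2)/(6·3)=-434/1161, b=Δ2−h2·(2M2+M3)/6=-236/129
seg 3: a=0, c=M3/2=-182/129, d=(M4−M3)/(6·1)=79/129, b=Δ3−h3·(2M3+M4)/6=-26/129
seg 4: a=-1, c=M4/2=55/129, d=(M5−M4)/(6·3)=-55/1161, b=Δ4−h4·(2M4+M5)/6=-51/43
t_q=31/4 → seg 4, τ=3/4; S=-1+-51/43·τ+55/129·τ²+-55/1161·τ³=-4595/2752

  seg 0: a=-2 b=673/129 c=0 d=-157/129
  seg 1: a=2 b=202/129 c=-157/43 d=241/258
  seg 2: a=-2 b=-236/129 c=84/43 d=-434/1161
  seg 3: a=0 b=-26/129 c=-182/129 d=79/129
  seg 4: a=-1 b=-51/43 c=55/129 d=-55/1161
S(31/4) = -4595/2752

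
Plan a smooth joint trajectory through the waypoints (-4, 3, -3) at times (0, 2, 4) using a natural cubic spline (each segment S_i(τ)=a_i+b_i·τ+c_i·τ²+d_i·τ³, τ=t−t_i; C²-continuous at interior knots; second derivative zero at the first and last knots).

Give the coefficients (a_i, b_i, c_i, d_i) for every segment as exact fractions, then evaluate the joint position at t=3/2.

  seg 0: a=-4 b=41/8 c=0 d=-13/32
  seg 1: a=3 b=1/4 c=-39/16 d=13/32
S(3/2) = 593/256

Δ: Δ0=7/2, Δ1=-3
row 1: diag=8, rhs=-39; c'=1/4, d'=-39/8
back: M1=-39/8
M: M0=0, M1=-39/8, M2=0
seg 0: a=-4, c=M0/2=0, d=(M1−M0)/(6·2)=-13/32, b=Δ0−h0·(2M0+M1)/6=41/8
seg 1: a=3, c=M1/2=-39/16, d=(M2−M1)/(6·2)=13/32, b=Δ1−h1·(2M1+M2)/6=1/4
t_q=3/2 → seg 0, τ=3/2; S=-4+41/8·τ+0·τ²+-13/32·τ³=593/256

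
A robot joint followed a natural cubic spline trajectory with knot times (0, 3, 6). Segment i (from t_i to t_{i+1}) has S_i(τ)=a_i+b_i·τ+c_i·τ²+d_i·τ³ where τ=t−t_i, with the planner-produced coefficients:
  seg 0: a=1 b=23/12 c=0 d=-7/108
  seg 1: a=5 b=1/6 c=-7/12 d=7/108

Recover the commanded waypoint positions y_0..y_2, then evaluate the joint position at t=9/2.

y_0 = S_0(0) = a_0 = 1
y_1 = S_1(0) = a_1 = 5
y_2 = S_1(3) = 2
t_q=9/2 is in segment 1 (τ=3/2); S_1(τ)=133/32

y_0=1 y_1=5 y_2=2
S(9/2) = 133/32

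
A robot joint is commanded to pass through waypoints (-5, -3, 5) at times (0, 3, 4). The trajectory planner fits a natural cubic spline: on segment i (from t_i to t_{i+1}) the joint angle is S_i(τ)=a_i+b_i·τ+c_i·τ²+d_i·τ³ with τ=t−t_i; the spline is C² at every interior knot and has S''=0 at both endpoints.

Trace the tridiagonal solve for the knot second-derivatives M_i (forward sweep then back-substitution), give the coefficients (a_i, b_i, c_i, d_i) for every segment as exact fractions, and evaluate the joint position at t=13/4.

  seg 0: a=-5 b=-25/12 c=0 d=11/36
  seg 1: a=-3 b=37/6 c=11/4 d=-11/12
S(13/4) = -333/256

Δ: Δ0=2/3, Δ1=8
row 1: diag=8, rhs=44; c'=1/8, d'=11/2
back: M1=11/2
M: M0=0, M1=11/2, M2=0
seg 0: a=-5, c=M0/2=0, d=(M1−M0)/(6·3)=11/36, b=Δ0−h0·(2M0+M1)/6=-25/12
seg 1: a=-3, c=M1/2=11/4, d=(M2−M1)/(6·1)=-11/12, b=Δ1−h1·(2M1+M2)/6=37/6
t_q=13/4 → seg 1, τ=1/4; S=-3+37/6·τ+11/4·τ²+-11/12·τ³=-333/256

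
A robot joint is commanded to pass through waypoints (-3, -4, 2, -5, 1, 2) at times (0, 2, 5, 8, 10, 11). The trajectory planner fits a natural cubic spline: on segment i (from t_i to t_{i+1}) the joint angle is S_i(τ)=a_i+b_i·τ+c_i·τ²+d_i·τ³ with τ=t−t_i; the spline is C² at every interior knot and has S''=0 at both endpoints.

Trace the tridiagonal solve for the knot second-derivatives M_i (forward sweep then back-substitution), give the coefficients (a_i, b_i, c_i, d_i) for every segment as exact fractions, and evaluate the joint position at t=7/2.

Δ: Δ0=-1/2, Δ1=2, Δ2=-7/3, Δ3=3, Δ4=1
row 1: diag=10, rhs=15; c'=3/10, d'=3/2
row 2: denom=12−3·3/10=111/10; d'=(-26−3·3/2)/(111/10)=-305/111
row 3: denom=10−3·10/37=340/37; d'=(32−3·-305/111)/(340/37)=1489/340
row 4: denom=6−2·37/170=473/85; d'=(-12−2·1489/340)/(473/85)=-3529/946
back: M4=-3529/946
back: M3=1489/340−37/170·-3529/946=4911/946
back: M2=-305/111−10/37·4911/946=-5890/1419
back: M1=3/2−3/10·-5890/1419=2597/946
M: M0=0, M1=2597/946, M2=-5890/1419, M3=4911/946, M4=-3529/946, M5=0
seg 0: a=-3, c=M0/2=0, d=(M1−M0)/(6·2)=2597/11352, b=Δ0−h0·(2M0+M1)/6=-2008/1419
seg 1: a=-4, c=M1/2=2597/1892, d=(M2−M1)/(6·3)=-19571/51084, b=Δ1−h1·(2M1+M2)/6=3775/2838
seg 2: a=2, c=M2/2=-2945/1419, d=(M3−M2)/(6·3)=26513/51084, b=Δ2−h2·(2M2+M3)/6=-4417/5676
seg 3: a=-5, c=M3/2=4911/1892, d=(M4−M3)/(6·2)=-1055/1419, b=Δ3−h3·(2M3+M4)/6=2221/2838
seg 4: a=1, c=M4/2=-3529/1892, d=(M5−M4)/(6·1)=3529/5676, b=Δ4−h4·(2M4+M5)/6=6367/2838
t_q=7/2 → seg 1, τ=3/2; S=-4+3775/2838·τ+2597/1892·τ²+-19571/51084·τ³=-3169/15136

  seg 0: a=-3 b=-2008/1419 c=0 d=2597/11352
  seg 1: a=-4 b=3775/2838 c=2597/1892 d=-19571/51084
  seg 2: a=2 b=-4417/5676 c=-2945/1419 d=26513/51084
  seg 3: a=-5 b=2221/2838 c=4911/1892 d=-1055/1419
  seg 4: a=1 b=6367/2838 c=-3529/1892 d=3529/5676
S(7/2) = -3169/15136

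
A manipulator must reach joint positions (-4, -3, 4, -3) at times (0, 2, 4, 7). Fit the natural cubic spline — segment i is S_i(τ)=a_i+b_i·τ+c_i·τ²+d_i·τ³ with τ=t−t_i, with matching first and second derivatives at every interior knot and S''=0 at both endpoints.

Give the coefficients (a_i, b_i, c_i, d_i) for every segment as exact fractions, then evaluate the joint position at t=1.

Δ: Δ0=1/2, Δ1=7/2, Δ2=-7/3
row 1: diag=8, rhs=18; c'=1/4, d'=9/4
row 2: denom=10−2·1/4=19/2; d'=(-35−2·9/4)/(19/2)=-79/19
back: M2=-79/19
back: M1=9/4−1/4·-79/19=125/38
M: M0=0, M1=125/38, M2=-79/19, M3=0
seg 0: a=-4, c=M0/2=0, d=(M1−M0)/(6·2)=125/456, b=Δ0−h0·(2M0+M1)/6=-34/57
seg 1: a=-3, c=M1/2=125/76, d=(M2−M1)/(6·2)=-283/456, b=Δ1−h1·(2M1+M2)/6=307/114
seg 2: a=4, c=M2/2=-79/38, d=(M3−M2)/(6·3)=79/342, b=Δ2−h2·(2M2+M3)/6=104/57
t_q=1 → seg 0, τ=1; S=-4+-34/57·τ+0·τ²+125/456·τ³=-657/152

  seg 0: a=-4 b=-34/57 c=0 d=125/456
  seg 1: a=-3 b=307/114 c=125/76 d=-283/456
  seg 2: a=4 b=104/57 c=-79/38 d=79/342
S(1) = -657/152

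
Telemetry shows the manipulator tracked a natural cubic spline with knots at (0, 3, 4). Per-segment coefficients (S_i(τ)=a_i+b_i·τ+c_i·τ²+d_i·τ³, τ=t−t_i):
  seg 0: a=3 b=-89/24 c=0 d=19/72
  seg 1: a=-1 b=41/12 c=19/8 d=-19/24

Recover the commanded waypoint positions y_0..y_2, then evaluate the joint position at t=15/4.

y_0=3 y_1=-1 y_2=4
S(15/4) = 1313/512

y_0 = S_0(0) = a_0 = 3
y_1 = S_1(0) = a_1 = -1
y_2 = S_1(1) = 4
t_q=15/4 is in segment 1 (τ=3/4); S_1(τ)=1313/512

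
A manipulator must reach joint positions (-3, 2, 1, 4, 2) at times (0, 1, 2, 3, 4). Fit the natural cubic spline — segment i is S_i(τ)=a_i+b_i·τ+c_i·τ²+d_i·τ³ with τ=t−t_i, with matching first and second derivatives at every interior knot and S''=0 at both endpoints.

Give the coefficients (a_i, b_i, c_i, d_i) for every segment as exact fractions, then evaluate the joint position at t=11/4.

Δ: Δ0=5, Δ1=-1, Δ2=3, Δ3=-2
row 1: diag=4, rhs=-36; c'=1/4, d'=-9
row 2: denom=4−1·1/4=15/4; d'=(24−1·-9)/(15/4)=44/5
row 3: denom=4−1·4/15=56/15; d'=(-30−1·44/5)/(56/15)=-291/28
back: M3=-291/28
back: M2=44/5−4/15·-291/28=81/7
back: M1=-9−1/4·81/7=-333/28
M: M0=0, M1=-333/28, M2=81/7, M3=-291/28, M4=0
seg 0: a=-3, c=M0/2=0, d=(M1−M0)/(6·1)=-111/56, b=Δ0−h0·(2M0+M1)/6=391/56
seg 1: a=2, c=M1/2=-333/56, d=(M2−M1)/(6·1)=219/56, b=Δ1−h1·(2M1+M2)/6=29/28
seg 2: a=1, c=M2/2=81/14, d=(M3−M2)/(6·1)=-205/56, b=Δ2−h2·(2M2+M3)/6=7/8
seg 3: a=4, c=M3/2=-291/56, d=(M4−M3)/(6·1)=97/56, b=Δ3−h3·(2M3+M4)/6=41/28
t_q=11/4 → seg 2, τ=3/4; S=1+7/8·τ+81/14·τ²+-205/56·τ³=12065/3584

  seg 0: a=-3 b=391/56 c=0 d=-111/56
  seg 1: a=2 b=29/28 c=-333/56 d=219/56
  seg 2: a=1 b=7/8 c=81/14 d=-205/56
  seg 3: a=4 b=41/28 c=-291/56 d=97/56
S(11/4) = 12065/3584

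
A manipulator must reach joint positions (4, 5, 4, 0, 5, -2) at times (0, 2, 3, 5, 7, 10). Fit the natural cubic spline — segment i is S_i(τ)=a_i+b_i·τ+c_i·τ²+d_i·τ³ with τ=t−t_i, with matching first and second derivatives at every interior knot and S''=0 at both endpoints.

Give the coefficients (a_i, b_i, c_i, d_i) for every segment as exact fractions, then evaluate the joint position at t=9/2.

  seg 0: a=4 b=3131/3630 c=0 d=-329/3630
  seg 1: a=5 b=-817/3630 c=-329/605 d=-839/3630
  seg 2: a=4 b=-331/165 c=-1497/1210 d=2251/3630
  seg 3: a=0 b=883/1815 c=601/242 d=-10721/14520
  seg 4: a=5 b=5663/3630 c=-4711/2420 d=4711/21780
S(9/2) = 581/1936

Δ: Δ0=1/2, Δ1=-1, Δ2=-2, Δ3=5/2, Δ4=-7/3
row 1: diag=6, rhs=-9; c'=1/6, d'=-3/2
row 2: denom=6−1·1/6=35/6; d'=(-6−1·-3/2)/(35/6)=-27/35
row 3: denom=8−2·12/35=256/35; d'=(27−2·-27/35)/(256/35)=999/256
row 4: denom=10−2·35/128=605/64; d'=(-29−2·999/256)/(605/64)=-4711/1210
back: M4=-4711/1210
back: M3=999/256−35/128·-4711/1210=601/121
back: M2=-27/35−12/35·601/121=-1497/605
back: M1=-3/2−1/6·-1497/605=-658/605
M: M0=0, M1=-658/605, M2=-1497/605, M3=601/121, M4=-4711/1210, M5=0
seg 0: a=4, c=M0/2=0, d=(M1−M0)/(6·2)=-329/3630, b=Δ0−h0·(2M0+M1)/6=3131/3630
seg 1: a=5, c=M1/2=-329/605, d=(M2−M1)/(6·1)=-839/3630, b=Δ1−h1·(2M1+M2)/6=-817/3630
seg 2: a=4, c=M2/2=-1497/1210, d=(M3−M2)/(6·2)=2251/3630, b=Δ2−h2·(2M2+M3)/6=-331/165
seg 3: a=0, c=M3/2=601/242, d=(M4−M3)/(6·2)=-10721/14520, b=Δ3−h3·(2M3+M4)/6=883/1815
seg 4: a=5, c=M4/2=-4711/2420, d=(M5−M4)/(6·3)=4711/21780, b=Δ4−h4·(2M4+M5)/6=5663/3630
t_q=9/2 → seg 2, τ=3/2; S=4+-331/165·τ+-1497/1210·τ²+2251/3630·τ³=581/1936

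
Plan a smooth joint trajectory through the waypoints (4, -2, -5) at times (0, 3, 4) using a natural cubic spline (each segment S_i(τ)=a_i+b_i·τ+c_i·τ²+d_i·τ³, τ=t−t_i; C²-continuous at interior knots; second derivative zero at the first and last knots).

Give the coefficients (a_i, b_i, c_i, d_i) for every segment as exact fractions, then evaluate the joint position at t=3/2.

  seg 0: a=4 b=-13/8 c=0 d=-1/24
  seg 1: a=-2 b=-11/4 c=-3/8 d=1/8
S(3/2) = 91/64

Δ: Δ0=-2, Δ1=-3
row 1: diag=8, rhs=-6; c'=1/8, d'=-3/4
back: M1=-3/4
M: M0=0, M1=-3/4, M2=0
seg 0: a=4, c=M0/2=0, d=(M1−M0)/(6·3)=-1/24, b=Δ0−h0·(2M0+M1)/6=-13/8
seg 1: a=-2, c=M1/2=-3/8, d=(M2−M1)/(6·1)=1/8, b=Δ1−h1·(2M1+M2)/6=-11/4
t_q=3/2 → seg 0, τ=3/2; S=4+-13/8·τ+0·τ²+-1/24·τ³=91/64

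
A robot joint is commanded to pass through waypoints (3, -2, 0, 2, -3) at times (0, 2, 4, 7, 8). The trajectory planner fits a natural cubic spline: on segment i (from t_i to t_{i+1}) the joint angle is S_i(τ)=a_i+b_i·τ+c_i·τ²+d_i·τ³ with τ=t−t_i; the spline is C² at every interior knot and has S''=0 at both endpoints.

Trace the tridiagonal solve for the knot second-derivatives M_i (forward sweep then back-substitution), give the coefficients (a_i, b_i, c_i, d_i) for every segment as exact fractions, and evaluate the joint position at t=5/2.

  seg 0: a=3 b=-5339/1608 c=0 d=1319/6432
  seg 1: a=-2 b=-691/804 c=1319/1072 d=-967/6432
  seg 2: a=0 b=3631/1608 c=22/67 d=-1381/4824
  seg 3: a=2 b=-2815/804 c=-1205/536 d=1205/1608
S(5/2) = -36721/17152

Δ: Δ0=-5/2, Δ1=1, Δ2=2/3, Δ3=-5
row 1: diag=8, rhs=21; c'=1/4, d'=21/8
row 2: denom=10−2·1/4=19/2; d'=(-2−2·21/8)/(19/2)=-29/38
row 3: denom=8−3·6/19=134/19; d'=(-34−3·-29/38)/(134/19)=-1205/268
back: M3=-1205/268
back: M2=-29/38−6/19·-1205/268=44/67
back: M1=21/8−1/4·44/67=1319/536
M: M0=0, M1=1319/536, M2=44/67, M3=-1205/268, M4=0
seg 0: a=3, c=M0/2=0, d=(M1−M0)/(6·2)=1319/6432, b=Δ0−h0·(2M0+M1)/6=-5339/1608
seg 1: a=-2, c=M1/2=1319/1072, d=(M2−M1)/(6·2)=-967/6432, b=Δ1−h1·(2M1+M2)/6=-691/804
seg 2: a=0, c=M2/2=22/67, d=(M3−M2)/(6·3)=-1381/4824, b=Δ2−h2·(2M2+M3)/6=3631/1608
seg 3: a=2, c=M3/2=-1205/536, d=(M4−M3)/(6·1)=1205/1608, b=Δ3−h3·(2M3+M4)/6=-2815/804
t_q=5/2 → seg 1, τ=1/2; S=-2+-691/804·τ+1319/1072·τ²+-967/6432·τ³=-36721/17152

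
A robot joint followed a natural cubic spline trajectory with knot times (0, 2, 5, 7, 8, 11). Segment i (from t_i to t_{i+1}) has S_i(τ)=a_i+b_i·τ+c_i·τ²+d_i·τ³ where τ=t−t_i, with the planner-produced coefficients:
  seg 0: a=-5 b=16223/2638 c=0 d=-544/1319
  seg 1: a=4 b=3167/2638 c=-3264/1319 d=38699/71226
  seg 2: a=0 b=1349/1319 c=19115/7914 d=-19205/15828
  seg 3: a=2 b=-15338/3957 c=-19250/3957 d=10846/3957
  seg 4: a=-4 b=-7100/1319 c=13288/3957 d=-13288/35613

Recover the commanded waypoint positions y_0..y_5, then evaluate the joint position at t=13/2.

y_0 = S_0(0) = a_0 = -5
y_1 = S_1(0) = a_1 = 4
y_2 = S_2(0) = a_2 = 0
y_3 = S_3(0) = a_3 = 2
y_4 = S_4(0) = a_4 = -4
y_5 = S_4(3) = 0
t_q=13/2 is in segment 2 (τ=3/2); S_2(τ)=121287/42208

y_0=-5 y_1=4 y_2=0 y_3=2 y_4=-4 y_5=0
S(13/2) = 121287/42208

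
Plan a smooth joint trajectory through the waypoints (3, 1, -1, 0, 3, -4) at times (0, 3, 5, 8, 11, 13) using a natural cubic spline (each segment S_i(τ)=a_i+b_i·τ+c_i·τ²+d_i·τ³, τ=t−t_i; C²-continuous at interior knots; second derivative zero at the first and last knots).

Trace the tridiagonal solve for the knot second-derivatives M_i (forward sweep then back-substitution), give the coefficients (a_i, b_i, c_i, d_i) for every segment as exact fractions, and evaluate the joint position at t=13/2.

  seg 0: a=3 b=-551/1084 c=0 d=-515/29268
  seg 1: a=1 b=-533/542 c=-515/3252 d=61/813
  seg 2: a=-1 b=-1165/1626 c=949/3252 d=21/1084
  seg 3: a=0 b=5065/3252 c=379/813 d=-6361/29268
  seg 4: a=3 b=-2461/1626 c=-1615/1084 d=1615/6504
S(13/2) = -11731/8672

Δ: Δ0=-2/3, Δ1=-1, Δ2=1/3, Δ3=1, Δ4=-7/2
row 1: diag=10, rhs=-2; c'=1/5, d'=-1/5
row 2: denom=10−2·1/5=48/5; d'=(8−2·-1/5)/(48/5)=7/8
row 3: denom=12−3·5/16=177/16; d'=(4−3·7/8)/(177/16)=22/177
row 4: denom=10−3·16/59=542/59; d'=(-27−3·22/177)/(542/59)=-1615/542
back: M4=-1615/542
back: M3=22/177−16/59·-1615/542=758/813
back: M2=7/8−5/16·758/813=949/1626
back: M1=-1/5−1/5·949/1626=-515/1626
M: M0=0, M1=-515/1626, M2=949/1626, M3=758/813, M4=-1615/542, M5=0
seg 0: a=3, c=M0/2=0, d=(M1−M0)/(6·3)=-515/29268, b=Δ0−h0·(2M0+M1)/6=-551/1084
seg 1: a=1, c=M1/2=-515/3252, d=(M2−M1)/(6·2)=61/813, b=Δ1−h1·(2M1+M2)/6=-533/542
seg 2: a=-1, c=M2/2=949/3252, d=(M3−M2)/(6·3)=21/1084, b=Δ2−h2·(2M2+M3)/6=-1165/1626
seg 3: a=0, c=M3/2=379/813, d=(M4−M3)/(6·3)=-6361/29268, b=Δ3−h3·(2M3+M4)/6=5065/3252
seg 4: a=3, c=M4/2=-1615/1084, d=(M5−M4)/(6·2)=1615/6504, b=Δ4−h4·(2M4+M5)/6=-2461/1626
t_q=13/2 → seg 2, τ=3/2; S=-1+-1165/1626·τ+949/3252·τ²+21/1084·τ³=-11731/8672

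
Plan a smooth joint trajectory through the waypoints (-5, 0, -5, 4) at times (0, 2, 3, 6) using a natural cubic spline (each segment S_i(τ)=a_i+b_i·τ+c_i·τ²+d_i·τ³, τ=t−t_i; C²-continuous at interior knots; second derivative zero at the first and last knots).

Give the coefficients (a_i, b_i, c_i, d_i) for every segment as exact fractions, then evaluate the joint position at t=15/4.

  seg 0: a=-5 b=507/94 c=0 d=-34/47
  seg 1: a=0 b=-309/94 c=-204/47 d=247/94
  seg 2: a=-5 b=-192/47 c=333/94 d=-37/94
S(15/4) = -37523/6016

Δ: Δ0=5/2, Δ1=-5, Δ2=3
row 1: diag=6, rhs=-45; c'=1/6, d'=-15/2
row 2: denom=8−1·1/6=47/6; d'=(48−1·-15/2)/(47/6)=333/47
back: M2=333/47
back: M1=-15/2−1/6·333/47=-408/47
M: M0=0, M1=-408/47, M2=333/47, M3=0
seg 0: a=-5, c=M0/2=0, d=(M1−M0)/(6·2)=-34/47, b=Δ0−h0·(2M0+M1)/6=507/94
seg 1: a=0, c=M1/2=-204/47, d=(M2−M1)/(6·1)=247/94, b=Δ1−h1·(2M1+M2)/6=-309/94
seg 2: a=-5, c=M2/2=333/94, d=(M3−M2)/(6·3)=-37/94, b=Δ2−h2·(2M2+M3)/6=-192/47
t_q=15/4 → seg 2, τ=3/4; S=-5+-192/47·τ+333/94·τ²+-37/94·τ³=-37523/6016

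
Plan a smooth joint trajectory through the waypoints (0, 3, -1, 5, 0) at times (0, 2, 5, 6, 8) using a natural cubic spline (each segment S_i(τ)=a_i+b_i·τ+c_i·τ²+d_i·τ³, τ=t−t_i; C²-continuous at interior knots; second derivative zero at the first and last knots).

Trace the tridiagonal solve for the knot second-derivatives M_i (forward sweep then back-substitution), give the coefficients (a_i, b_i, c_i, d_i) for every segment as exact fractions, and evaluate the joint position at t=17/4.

  seg 0: a=0 b=113/39 c=0 d=-109/312
  seg 1: a=3 b=-101/78 c=-109/52 d=25/36
  seg 2: a=-1 b=761/156 c=54/13 d=-473/156
  seg 3: a=5 b=319/78 c=-257/52 d=257/312
S(17/4) = -8703/3328

Δ: Δ0=3/2, Δ1=-4/3, Δ2=6, Δ3=-5/2
row 1: diag=10, rhs=-17; c'=3/10, d'=-17/10
row 2: denom=8−3·3/10=71/10; d'=(44−3·-17/10)/(71/10)=491/71
row 3: denom=6−1·10/71=416/71; d'=(-51−1·491/71)/(416/71)=-257/26
back: M3=-257/26
back: M2=491/71−10/71·-257/26=108/13
back: M1=-17/10−3/10·108/13=-109/26
M: M0=0, M1=-109/26, M2=108/13, M3=-257/26, M4=0
seg 0: a=0, c=M0/2=0, d=(M1−M0)/(6·2)=-109/312, b=Δ0−h0·(2M0+M1)/6=113/39
seg 1: a=3, c=M1/2=-109/52, d=(M2−M1)/(6·3)=25/36, b=Δ1−h1·(2M1+M2)/6=-101/78
seg 2: a=-1, c=M2/2=54/13, d=(M3−M2)/(6·1)=-473/156, b=Δ2−h2·(2M2+M3)/6=761/156
seg 3: a=5, c=M3/2=-257/52, d=(M4−M3)/(6·2)=257/312, b=Δ3−h3·(2M3+M4)/6=319/78
t_q=17/4 → seg 1, τ=9/4; S=3+-101/78·τ+-109/52·τ²+25/36·τ³=-8703/3328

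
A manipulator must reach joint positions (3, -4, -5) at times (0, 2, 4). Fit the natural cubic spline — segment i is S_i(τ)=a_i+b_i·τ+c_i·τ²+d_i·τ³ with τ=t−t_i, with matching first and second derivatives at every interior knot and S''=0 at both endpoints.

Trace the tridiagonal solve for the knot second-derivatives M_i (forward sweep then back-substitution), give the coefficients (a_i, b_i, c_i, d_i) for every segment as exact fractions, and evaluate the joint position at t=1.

  seg 0: a=3 b=-17/4 c=0 d=3/16
  seg 1: a=-4 b=-2 c=9/8 d=-3/16
S(1) = -17/16

Δ: Δ0=-7/2, Δ1=-1/2
row 1: diag=8, rhs=18; c'=1/4, d'=9/4
back: M1=9/4
M: M0=0, M1=9/4, M2=0
seg 0: a=3, c=M0/2=0, d=(M1−M0)/(6·2)=3/16, b=Δ0−h0·(2M0+M1)/6=-17/4
seg 1: a=-4, c=M1/2=9/8, d=(M2−M1)/(6·2)=-3/16, b=Δ1−h1·(2M1+M2)/6=-2
t_q=1 → seg 0, τ=1; S=3+-17/4·τ+0·τ²+3/16·τ³=-17/16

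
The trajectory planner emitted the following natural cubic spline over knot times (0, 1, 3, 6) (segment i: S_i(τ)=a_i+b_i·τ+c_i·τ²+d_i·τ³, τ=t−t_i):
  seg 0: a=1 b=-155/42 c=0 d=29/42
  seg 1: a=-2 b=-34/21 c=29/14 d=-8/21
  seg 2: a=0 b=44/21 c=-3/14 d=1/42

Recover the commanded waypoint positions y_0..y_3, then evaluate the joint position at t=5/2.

y_0 = S_0(0) = a_0 = 1
y_1 = S_1(0) = a_1 = -2
y_2 = S_2(0) = a_2 = 0
y_3 = S_2(3) = 5
t_q=5/2 is in segment 1 (τ=3/2); S_1(τ)=-59/56

y_0=1 y_1=-2 y_2=0 y_3=5
S(5/2) = -59/56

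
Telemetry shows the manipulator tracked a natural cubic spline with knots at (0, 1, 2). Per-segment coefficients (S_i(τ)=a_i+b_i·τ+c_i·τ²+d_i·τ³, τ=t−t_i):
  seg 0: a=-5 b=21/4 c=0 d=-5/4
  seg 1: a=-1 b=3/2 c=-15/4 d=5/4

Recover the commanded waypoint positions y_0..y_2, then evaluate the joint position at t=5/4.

y_0 = S_0(0) = a_0 = -5
y_1 = S_1(0) = a_1 = -1
y_2 = S_1(1) = -2
t_q=5/4 is in segment 1 (τ=1/4); S_1(τ)=-215/256

y_0=-5 y_1=-1 y_2=-2
S(5/4) = -215/256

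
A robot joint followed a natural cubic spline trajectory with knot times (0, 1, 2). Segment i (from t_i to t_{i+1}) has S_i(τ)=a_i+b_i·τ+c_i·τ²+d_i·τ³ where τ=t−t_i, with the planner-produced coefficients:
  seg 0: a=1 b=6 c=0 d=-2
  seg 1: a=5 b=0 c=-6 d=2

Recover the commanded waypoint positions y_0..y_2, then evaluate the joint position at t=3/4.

y_0 = S_0(0) = a_0 = 1
y_1 = S_1(0) = a_1 = 5
y_2 = S_1(1) = 1
t_q=3/4 is in segment 0 (τ=3/4); S_0(τ)=149/32

y_0=1 y_1=5 y_2=1
S(3/4) = 149/32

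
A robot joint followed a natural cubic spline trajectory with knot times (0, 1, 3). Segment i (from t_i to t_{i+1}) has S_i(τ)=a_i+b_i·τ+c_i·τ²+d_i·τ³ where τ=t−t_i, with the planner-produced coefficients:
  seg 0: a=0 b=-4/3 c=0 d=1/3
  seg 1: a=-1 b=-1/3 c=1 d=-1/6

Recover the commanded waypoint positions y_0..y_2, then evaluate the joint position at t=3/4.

y_0 = S_0(0) = a_0 = 0
y_1 = S_1(0) = a_1 = -1
y_2 = S_1(2) = 1
t_q=3/4 is in segment 0 (τ=3/4); S_0(τ)=-55/64

y_0=0 y_1=-1 y_2=1
S(3/4) = -55/64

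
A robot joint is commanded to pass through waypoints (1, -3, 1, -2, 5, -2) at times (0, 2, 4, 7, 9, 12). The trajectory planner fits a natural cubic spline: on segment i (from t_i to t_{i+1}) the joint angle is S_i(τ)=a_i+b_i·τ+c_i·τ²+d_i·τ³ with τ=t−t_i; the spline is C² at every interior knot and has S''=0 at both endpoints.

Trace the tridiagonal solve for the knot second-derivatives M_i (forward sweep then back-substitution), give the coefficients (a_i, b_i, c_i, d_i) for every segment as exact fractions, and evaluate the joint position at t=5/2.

  seg 0: a=1 b=-2743/822 c=0 d=1099/3288
  seg 1: a=-3 b=277/411 c=1099/548 d=-2207/3288
  seg 2: a=1 b=527/822 c=-277/137 d=3637/7398
  seg 3: a=-2 b=733/411 c=1975/822 d=-2539/3288
  seg 4: a=5 b=583/274 c=-3667/1644 d=3667/14796
S(5/2) = -19689/8768

Δ: Δ0=-2, Δ1=2, Δ2=-1, Δ3=7/2, Δ4=-7/3
row 1: diag=8, rhs=24; c'=1/4, d'=3
row 2: denom=10−2·1/4=19/2; d'=(-18−2·3)/(19/2)=-48/19
row 3: denom=10−3·6/19=172/19; d'=(27−3·-48/19)/(172/19)=657/172
row 4: denom=10−2·19/86=411/43; d'=(-35−2·657/172)/(411/43)=-3667/822
back: M4=-3667/822
back: M3=657/172−19/86·-3667/822=1975/411
back: M2=-48/19−6/19·1975/411=-554/137
back: M1=3−1/4·-554/137=1099/274
M: M0=0, M1=1099/274, M2=-554/137, M3=1975/411, M4=-3667/822, M5=0
seg 0: a=1, c=M0/2=0, d=(M1−M0)/(6·2)=1099/3288, b=Δ0−h0·(2M0+M1)/6=-2743/822
seg 1: a=-3, c=M1/2=1099/548, d=(M2−M1)/(6·2)=-2207/3288, b=Δ1−h1·(2M1+M2)/6=277/411
seg 2: a=1, c=M2/2=-277/137, d=(M3−M2)/(6·3)=3637/7398, b=Δ2−h2·(2M2+M3)/6=527/822
seg 3: a=-2, c=M3/2=1975/822, d=(M4−M3)/(6·2)=-2539/3288, b=Δ3−h3·(2M3+M4)/6=733/411
seg 4: a=5, c=M4/2=-3667/1644, d=(M5−M4)/(6·3)=3667/14796, b=Δ4−h4·(2M4+M5)/6=583/274
t_q=5/2 → seg 1, τ=1/2; S=-3+277/411·τ+1099/548·τ²+-2207/3288·τ³=-19689/8768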